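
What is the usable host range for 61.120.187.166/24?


Network: 61.120.187.0
Broadcast: 61.120.187.255
First usable = network + 1
Last usable = broadcast - 1
Range: 61.120.187.1 to 61.120.187.254


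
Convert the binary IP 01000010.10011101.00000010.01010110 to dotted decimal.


01000010 = 66
10011101 = 157
00000010 = 2
01010110 = 86
IP: 66.157.2.86


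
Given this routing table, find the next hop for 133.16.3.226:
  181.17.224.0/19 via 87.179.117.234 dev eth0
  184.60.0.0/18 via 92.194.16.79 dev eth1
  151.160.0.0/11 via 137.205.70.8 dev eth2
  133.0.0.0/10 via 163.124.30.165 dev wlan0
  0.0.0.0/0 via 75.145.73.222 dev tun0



Longest prefix match for 133.16.3.226:
  /19 181.17.224.0: no
  /18 184.60.0.0: no
  /11 151.160.0.0: no
  /10 133.0.0.0: MATCH
  /0 0.0.0.0: MATCH
Selected: next-hop 163.124.30.165 via wlan0 (matched /10)


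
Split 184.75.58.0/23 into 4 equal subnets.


New prefix = 23 + 2 = 25
Each subnet has 128 addresses
  184.75.58.0/25
  184.75.58.128/25
  184.75.59.0/25
  184.75.59.128/25
Subnets: 184.75.58.0/25, 184.75.58.128/25, 184.75.59.0/25, 184.75.59.128/25


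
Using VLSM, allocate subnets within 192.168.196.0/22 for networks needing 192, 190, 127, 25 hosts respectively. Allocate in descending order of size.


192 hosts -> /24 (254 usable): 192.168.196.0/24
190 hosts -> /24 (254 usable): 192.168.197.0/24
127 hosts -> /24 (254 usable): 192.168.198.0/24
25 hosts -> /27 (30 usable): 192.168.199.0/27
Allocation: 192.168.196.0/24 (192 hosts, 254 usable); 192.168.197.0/24 (190 hosts, 254 usable); 192.168.198.0/24 (127 hosts, 254 usable); 192.168.199.0/27 (25 hosts, 30 usable)


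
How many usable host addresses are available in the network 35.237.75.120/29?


Host bits = 32 - 29 = 3
Total addresses = 2^3 = 8
Usable = total - 2 (network and broadcast)
Usable hosts: 6


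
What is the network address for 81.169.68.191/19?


IP:   01010001.10101001.01000100.10111111
Mask: 11111111.11111111.11100000.00000000
AND operation:
Net:  01010001.10101001.01000000.00000000
Network: 81.169.64.0/19


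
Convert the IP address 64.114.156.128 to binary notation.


64 = 01000000
114 = 01110010
156 = 10011100
128 = 10000000
Binary: 01000000.01110010.10011100.10000000


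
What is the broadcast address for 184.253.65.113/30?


Network: 184.253.65.112/30
Host bits = 2
Set all host bits to 1:
Broadcast: 184.253.65.115


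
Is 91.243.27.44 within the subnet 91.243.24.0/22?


Subnet network: 91.243.24.0
Test IP AND mask: 91.243.24.0
Yes, 91.243.27.44 is in 91.243.24.0/22


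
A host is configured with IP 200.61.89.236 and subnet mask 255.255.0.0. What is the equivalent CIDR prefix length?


Binary: 11111111.11111111.00000000.00000000
Count leading 1s
Prefix: /16


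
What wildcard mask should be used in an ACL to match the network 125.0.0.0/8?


Subnet mask: 255.0.0.0
Wildcard = 255.255.255.255 - subnet mask
255 - 255 = 0
255 - 0 = 255
255 - 0 = 255
255 - 0 = 255
Wildcard: 0.255.255.255


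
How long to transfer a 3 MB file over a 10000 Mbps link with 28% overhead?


Effective throughput = 10000 * (1 - 28/100) = 7200 Mbps
File size in Mb = 3 * 8 = 24 Mb
Time = 24 / 7200
Time = 0.0033 seconds


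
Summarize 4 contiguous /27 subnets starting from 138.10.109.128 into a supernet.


Original prefix: /27
Number of subnets: 4 = 2^2
New prefix = 27 - 2 = 25
Supernet: 138.10.109.128/25


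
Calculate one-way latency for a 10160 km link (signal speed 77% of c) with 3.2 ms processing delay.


Speed = 0.77 * 3e5 km/s = 231000 km/s
Propagation delay = 10160 / 231000 = 0.044 s = 43.9827 ms
Processing delay = 3.2 ms
Total one-way latency = 47.1827 ms


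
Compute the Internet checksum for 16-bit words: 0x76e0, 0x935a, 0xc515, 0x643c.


Sum all words (with carry folding):
+ 0x76e0 = 0x76e0
+ 0x935a = 0x0a3b
+ 0xc515 = 0xcf50
+ 0x643c = 0x338d
One's complement: ~0x338d
Checksum = 0xcc72


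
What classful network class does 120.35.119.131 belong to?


First octet: 120
Binary: 01111000
0xxxxxxx -> Class A (1-126)
Class A, default mask 255.0.0.0 (/8)


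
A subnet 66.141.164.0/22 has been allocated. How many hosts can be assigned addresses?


Host bits = 32 - 22 = 10
Total addresses = 2^10 = 1024
Usable = total - 2 (network and broadcast)
Usable hosts: 1022


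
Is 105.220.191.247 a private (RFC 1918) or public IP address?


RFC 1918 private ranges:
  10.0.0.0/8 (10.0.0.0 - 10.255.255.255)
  172.16.0.0/12 (172.16.0.0 - 172.31.255.255)
  192.168.0.0/16 (192.168.0.0 - 192.168.255.255)
Public (not in any RFC 1918 range)


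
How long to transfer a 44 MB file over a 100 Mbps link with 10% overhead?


Effective throughput = 100 * (1 - 10/100) = 90 Mbps
File size in Mb = 44 * 8 = 352 Mb
Time = 352 / 90
Time = 3.9111 seconds


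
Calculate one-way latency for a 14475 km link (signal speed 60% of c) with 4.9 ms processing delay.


Speed = 0.6 * 3e5 km/s = 180000 km/s
Propagation delay = 14475 / 180000 = 0.0804 s = 80.4167 ms
Processing delay = 4.9 ms
Total one-way latency = 85.3167 ms


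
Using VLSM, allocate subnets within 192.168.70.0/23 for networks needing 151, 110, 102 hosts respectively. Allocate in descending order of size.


151 hosts -> /24 (254 usable): 192.168.70.0/24
110 hosts -> /25 (126 usable): 192.168.71.0/25
102 hosts -> /25 (126 usable): 192.168.71.128/25
Allocation: 192.168.70.0/24 (151 hosts, 254 usable); 192.168.71.0/25 (110 hosts, 126 usable); 192.168.71.128/25 (102 hosts, 126 usable)


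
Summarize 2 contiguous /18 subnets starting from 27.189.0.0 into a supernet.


Original prefix: /18
Number of subnets: 2 = 2^1
New prefix = 18 - 1 = 17
Supernet: 27.189.0.0/17


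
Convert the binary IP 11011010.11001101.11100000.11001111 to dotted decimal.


11011010 = 218
11001101 = 205
11100000 = 224
11001111 = 207
IP: 218.205.224.207


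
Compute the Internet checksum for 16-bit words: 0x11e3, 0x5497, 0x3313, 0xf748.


Sum all words (with carry folding):
+ 0x11e3 = 0x11e3
+ 0x5497 = 0x667a
+ 0x3313 = 0x998d
+ 0xf748 = 0x90d6
One's complement: ~0x90d6
Checksum = 0x6f29


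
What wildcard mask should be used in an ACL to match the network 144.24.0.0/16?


Subnet mask: 255.255.0.0
Wildcard = 255.255.255.255 - subnet mask
255 - 255 = 0
255 - 255 = 0
255 - 0 = 255
255 - 0 = 255
Wildcard: 0.0.255.255


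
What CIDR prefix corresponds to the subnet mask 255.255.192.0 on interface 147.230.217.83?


Binary: 11111111.11111111.11000000.00000000
Count leading 1s
Prefix: /18


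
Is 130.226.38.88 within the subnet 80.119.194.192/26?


Subnet network: 80.119.194.192
Test IP AND mask: 130.226.38.64
No, 130.226.38.88 is not in 80.119.194.192/26


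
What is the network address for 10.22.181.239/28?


IP:   00001010.00010110.10110101.11101111
Mask: 11111111.11111111.11111111.11110000
AND operation:
Net:  00001010.00010110.10110101.11100000
Network: 10.22.181.224/28


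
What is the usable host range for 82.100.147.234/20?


Network: 82.100.144.0
Broadcast: 82.100.159.255
First usable = network + 1
Last usable = broadcast - 1
Range: 82.100.144.1 to 82.100.159.254


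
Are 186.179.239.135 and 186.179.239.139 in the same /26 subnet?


Mask: 255.255.255.192
186.179.239.135 AND mask = 186.179.239.128
186.179.239.139 AND mask = 186.179.239.128
Yes, same subnet (186.179.239.128)


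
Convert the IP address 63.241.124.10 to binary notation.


63 = 00111111
241 = 11110001
124 = 01111100
10 = 00001010
Binary: 00111111.11110001.01111100.00001010


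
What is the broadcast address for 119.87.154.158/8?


Network: 119.0.0.0/8
Host bits = 24
Set all host bits to 1:
Broadcast: 119.255.255.255


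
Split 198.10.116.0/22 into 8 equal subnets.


New prefix = 22 + 3 = 25
Each subnet has 128 addresses
  198.10.116.0/25
  198.10.116.128/25
  198.10.117.0/25
  198.10.117.128/25
  198.10.118.0/25
  198.10.118.128/25
  198.10.119.0/25
  198.10.119.128/25
Subnets: 198.10.116.0/25, 198.10.116.128/25, 198.10.117.0/25, 198.10.117.128/25, 198.10.118.0/25, 198.10.118.128/25, 198.10.119.0/25, 198.10.119.128/25


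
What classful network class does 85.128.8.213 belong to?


First octet: 85
Binary: 01010101
0xxxxxxx -> Class A (1-126)
Class A, default mask 255.0.0.0 (/8)


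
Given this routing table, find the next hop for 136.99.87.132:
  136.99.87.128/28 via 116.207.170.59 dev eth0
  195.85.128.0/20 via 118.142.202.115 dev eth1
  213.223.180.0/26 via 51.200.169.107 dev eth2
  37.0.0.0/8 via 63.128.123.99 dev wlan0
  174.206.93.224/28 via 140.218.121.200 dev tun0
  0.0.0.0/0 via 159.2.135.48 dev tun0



Longest prefix match for 136.99.87.132:
  /28 136.99.87.128: MATCH
  /20 195.85.128.0: no
  /26 213.223.180.0: no
  /8 37.0.0.0: no
  /28 174.206.93.224: no
  /0 0.0.0.0: MATCH
Selected: next-hop 116.207.170.59 via eth0 (matched /28)


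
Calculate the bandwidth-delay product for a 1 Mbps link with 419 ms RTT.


BDP = bandwidth * RTT
= 1 Mbps * 419 ms
= 1 * 1e6 * 419 / 1000 bits
= 419000 bits
= 52375 bytes
= 51.1475 KB
BDP = 419000 bits (52375 bytes)


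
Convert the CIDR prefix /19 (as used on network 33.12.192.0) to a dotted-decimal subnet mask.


/19 means 19 network bits, 13 host bits
Binary: 11111111111111111110000000000000
Mask: 255.255.224.0


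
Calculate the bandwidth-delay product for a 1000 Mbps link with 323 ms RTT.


BDP = bandwidth * RTT
= 1000 Mbps * 323 ms
= 1000 * 1e6 * 323 / 1000 bits
= 323000000 bits
= 40375000 bytes
= 39428.7109 KB
BDP = 323000000 bits (40375000 bytes)


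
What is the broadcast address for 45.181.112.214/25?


Network: 45.181.112.128/25
Host bits = 7
Set all host bits to 1:
Broadcast: 45.181.112.255


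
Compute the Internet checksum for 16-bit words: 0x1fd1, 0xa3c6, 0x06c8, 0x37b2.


Sum all words (with carry folding):
+ 0x1fd1 = 0x1fd1
+ 0xa3c6 = 0xc397
+ 0x06c8 = 0xca5f
+ 0x37b2 = 0x0212
One's complement: ~0x0212
Checksum = 0xfded


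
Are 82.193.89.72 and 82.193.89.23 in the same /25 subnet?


Mask: 255.255.255.128
82.193.89.72 AND mask = 82.193.89.0
82.193.89.23 AND mask = 82.193.89.0
Yes, same subnet (82.193.89.0)


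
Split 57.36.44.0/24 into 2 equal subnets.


New prefix = 24 + 1 = 25
Each subnet has 128 addresses
  57.36.44.0/25
  57.36.44.128/25
Subnets: 57.36.44.0/25, 57.36.44.128/25


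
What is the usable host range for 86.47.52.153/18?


Network: 86.47.0.0
Broadcast: 86.47.63.255
First usable = network + 1
Last usable = broadcast - 1
Range: 86.47.0.1 to 86.47.63.254


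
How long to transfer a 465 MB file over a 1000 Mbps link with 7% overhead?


Effective throughput = 1000 * (1 - 7/100) = 930.0 Mbps
File size in Mb = 465 * 8 = 3720 Mb
Time = 3720 / 930.0
Time = 4.0 seconds


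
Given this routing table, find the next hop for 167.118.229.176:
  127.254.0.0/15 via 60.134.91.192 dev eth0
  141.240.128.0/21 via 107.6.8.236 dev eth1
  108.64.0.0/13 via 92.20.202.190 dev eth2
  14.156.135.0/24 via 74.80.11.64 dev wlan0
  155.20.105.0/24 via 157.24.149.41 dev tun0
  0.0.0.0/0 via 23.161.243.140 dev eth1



Longest prefix match for 167.118.229.176:
  /15 127.254.0.0: no
  /21 141.240.128.0: no
  /13 108.64.0.0: no
  /24 14.156.135.0: no
  /24 155.20.105.0: no
  /0 0.0.0.0: MATCH
Selected: next-hop 23.161.243.140 via eth1 (matched /0)


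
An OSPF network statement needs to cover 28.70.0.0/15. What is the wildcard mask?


Subnet mask: 255.254.0.0
Wildcard = 255.255.255.255 - subnet mask
255 - 255 = 0
255 - 254 = 1
255 - 0 = 255
255 - 0 = 255
Wildcard: 0.1.255.255


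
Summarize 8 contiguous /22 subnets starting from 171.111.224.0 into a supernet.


Original prefix: /22
Number of subnets: 8 = 2^3
New prefix = 22 - 3 = 19
Supernet: 171.111.224.0/19


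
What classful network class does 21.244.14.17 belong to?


First octet: 21
Binary: 00010101
0xxxxxxx -> Class A (1-126)
Class A, default mask 255.0.0.0 (/8)


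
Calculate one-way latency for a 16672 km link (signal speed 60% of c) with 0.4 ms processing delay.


Speed = 0.6 * 3e5 km/s = 180000 km/s
Propagation delay = 16672 / 180000 = 0.0926 s = 92.6222 ms
Processing delay = 0.4 ms
Total one-way latency = 93.0222 ms


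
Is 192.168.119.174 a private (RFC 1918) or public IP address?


RFC 1918 private ranges:
  10.0.0.0/8 (10.0.0.0 - 10.255.255.255)
  172.16.0.0/12 (172.16.0.0 - 172.31.255.255)
  192.168.0.0/16 (192.168.0.0 - 192.168.255.255)
Private (in 192.168.0.0/16)


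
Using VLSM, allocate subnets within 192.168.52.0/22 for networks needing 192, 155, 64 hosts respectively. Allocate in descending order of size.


192 hosts -> /24 (254 usable): 192.168.52.0/24
155 hosts -> /24 (254 usable): 192.168.53.0/24
64 hosts -> /25 (126 usable): 192.168.54.0/25
Allocation: 192.168.52.0/24 (192 hosts, 254 usable); 192.168.53.0/24 (155 hosts, 254 usable); 192.168.54.0/25 (64 hosts, 126 usable)


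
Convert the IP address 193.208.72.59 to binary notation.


193 = 11000001
208 = 11010000
72 = 01001000
59 = 00111011
Binary: 11000001.11010000.01001000.00111011


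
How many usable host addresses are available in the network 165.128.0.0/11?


Host bits = 32 - 11 = 21
Total addresses = 2^21 = 2097152
Usable = total - 2 (network and broadcast)
Usable hosts: 2097150


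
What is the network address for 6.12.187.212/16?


IP:   00000110.00001100.10111011.11010100
Mask: 11111111.11111111.00000000.00000000
AND operation:
Net:  00000110.00001100.00000000.00000000
Network: 6.12.0.0/16


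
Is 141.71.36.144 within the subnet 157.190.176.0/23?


Subnet network: 157.190.176.0
Test IP AND mask: 141.71.36.0
No, 141.71.36.144 is not in 157.190.176.0/23


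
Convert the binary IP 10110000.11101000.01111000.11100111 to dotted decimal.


10110000 = 176
11101000 = 232
01111000 = 120
11100111 = 231
IP: 176.232.120.231


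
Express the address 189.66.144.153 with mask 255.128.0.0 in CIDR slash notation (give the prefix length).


Binary: 11111111.10000000.00000000.00000000
Count leading 1s
Prefix: /9


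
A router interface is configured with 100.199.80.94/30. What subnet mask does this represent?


/30 means 30 network bits, 2 host bits
Binary: 11111111111111111111111111111100
Mask: 255.255.255.252


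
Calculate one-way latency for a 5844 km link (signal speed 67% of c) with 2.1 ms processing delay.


Speed = 0.67 * 3e5 km/s = 201000 km/s
Propagation delay = 5844 / 201000 = 0.0291 s = 29.0746 ms
Processing delay = 2.1 ms
Total one-way latency = 31.1746 ms


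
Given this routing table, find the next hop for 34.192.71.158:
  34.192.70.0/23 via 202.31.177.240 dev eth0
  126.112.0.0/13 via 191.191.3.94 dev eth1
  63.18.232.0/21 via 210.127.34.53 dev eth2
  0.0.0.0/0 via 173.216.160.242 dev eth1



Longest prefix match for 34.192.71.158:
  /23 34.192.70.0: MATCH
  /13 126.112.0.0: no
  /21 63.18.232.0: no
  /0 0.0.0.0: MATCH
Selected: next-hop 202.31.177.240 via eth0 (matched /23)


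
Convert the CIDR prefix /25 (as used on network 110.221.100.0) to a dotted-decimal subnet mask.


/25 means 25 network bits, 7 host bits
Binary: 11111111111111111111111110000000
Mask: 255.255.255.128


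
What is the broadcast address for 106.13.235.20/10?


Network: 106.0.0.0/10
Host bits = 22
Set all host bits to 1:
Broadcast: 106.63.255.255


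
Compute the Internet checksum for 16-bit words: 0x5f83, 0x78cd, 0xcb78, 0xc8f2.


Sum all words (with carry folding):
+ 0x5f83 = 0x5f83
+ 0x78cd = 0xd850
+ 0xcb78 = 0xa3c9
+ 0xc8f2 = 0x6cbc
One's complement: ~0x6cbc
Checksum = 0x9343


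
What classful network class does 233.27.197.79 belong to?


First octet: 233
Binary: 11101001
1110xxxx -> Class D (224-239)
Class D (multicast), default mask N/A


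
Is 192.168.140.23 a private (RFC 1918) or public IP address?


RFC 1918 private ranges:
  10.0.0.0/8 (10.0.0.0 - 10.255.255.255)
  172.16.0.0/12 (172.16.0.0 - 172.31.255.255)
  192.168.0.0/16 (192.168.0.0 - 192.168.255.255)
Private (in 192.168.0.0/16)


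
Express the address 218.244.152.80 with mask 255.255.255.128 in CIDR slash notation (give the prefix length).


Binary: 11111111.11111111.11111111.10000000
Count leading 1s
Prefix: /25


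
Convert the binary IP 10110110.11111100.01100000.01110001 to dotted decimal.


10110110 = 182
11111100 = 252
01100000 = 96
01110001 = 113
IP: 182.252.96.113


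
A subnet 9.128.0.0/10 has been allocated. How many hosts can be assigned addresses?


Host bits = 32 - 10 = 22
Total addresses = 2^22 = 4194304
Usable = total - 2 (network and broadcast)
Usable hosts: 4194302


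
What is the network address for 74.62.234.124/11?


IP:   01001010.00111110.11101010.01111100
Mask: 11111111.11100000.00000000.00000000
AND operation:
Net:  01001010.00100000.00000000.00000000
Network: 74.32.0.0/11


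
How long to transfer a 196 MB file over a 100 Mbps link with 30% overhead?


Effective throughput = 100 * (1 - 30/100) = 70 Mbps
File size in Mb = 196 * 8 = 1568 Mb
Time = 1568 / 70
Time = 22.4 seconds


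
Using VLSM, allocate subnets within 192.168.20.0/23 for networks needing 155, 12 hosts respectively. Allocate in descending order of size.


155 hosts -> /24 (254 usable): 192.168.20.0/24
12 hosts -> /28 (14 usable): 192.168.21.0/28
Allocation: 192.168.20.0/24 (155 hosts, 254 usable); 192.168.21.0/28 (12 hosts, 14 usable)


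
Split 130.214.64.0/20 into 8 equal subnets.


New prefix = 20 + 3 = 23
Each subnet has 512 addresses
  130.214.64.0/23
  130.214.66.0/23
  130.214.68.0/23
  130.214.70.0/23
  130.214.72.0/23
  130.214.74.0/23
  130.214.76.0/23
  130.214.78.0/23
Subnets: 130.214.64.0/23, 130.214.66.0/23, 130.214.68.0/23, 130.214.70.0/23, 130.214.72.0/23, 130.214.74.0/23, 130.214.76.0/23, 130.214.78.0/23


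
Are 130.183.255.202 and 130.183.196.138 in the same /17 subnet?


Mask: 255.255.128.0
130.183.255.202 AND mask = 130.183.128.0
130.183.196.138 AND mask = 130.183.128.0
Yes, same subnet (130.183.128.0)


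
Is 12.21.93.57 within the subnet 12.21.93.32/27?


Subnet network: 12.21.93.32
Test IP AND mask: 12.21.93.32
Yes, 12.21.93.57 is in 12.21.93.32/27


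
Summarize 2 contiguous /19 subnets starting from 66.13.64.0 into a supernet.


Original prefix: /19
Number of subnets: 2 = 2^1
New prefix = 19 - 1 = 18
Supernet: 66.13.64.0/18


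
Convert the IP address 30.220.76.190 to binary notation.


30 = 00011110
220 = 11011100
76 = 01001100
190 = 10111110
Binary: 00011110.11011100.01001100.10111110


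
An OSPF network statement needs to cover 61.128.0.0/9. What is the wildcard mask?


Subnet mask: 255.128.0.0
Wildcard = 255.255.255.255 - subnet mask
255 - 255 = 0
255 - 128 = 127
255 - 0 = 255
255 - 0 = 255
Wildcard: 0.127.255.255


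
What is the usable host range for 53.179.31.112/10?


Network: 53.128.0.0
Broadcast: 53.191.255.255
First usable = network + 1
Last usable = broadcast - 1
Range: 53.128.0.1 to 53.191.255.254


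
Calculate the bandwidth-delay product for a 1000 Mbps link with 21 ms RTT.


BDP = bandwidth * RTT
= 1000 Mbps * 21 ms
= 1000 * 1e6 * 21 / 1000 bits
= 21000000 bits
= 2625000 bytes
= 2563.4766 KB
BDP = 21000000 bits (2625000 bytes)


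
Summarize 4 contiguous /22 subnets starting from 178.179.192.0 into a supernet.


Original prefix: /22
Number of subnets: 4 = 2^2
New prefix = 22 - 2 = 20
Supernet: 178.179.192.0/20


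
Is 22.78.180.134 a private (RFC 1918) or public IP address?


RFC 1918 private ranges:
  10.0.0.0/8 (10.0.0.0 - 10.255.255.255)
  172.16.0.0/12 (172.16.0.0 - 172.31.255.255)
  192.168.0.0/16 (192.168.0.0 - 192.168.255.255)
Public (not in any RFC 1918 range)


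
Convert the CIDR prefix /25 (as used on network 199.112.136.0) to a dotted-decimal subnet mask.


/25 means 25 network bits, 7 host bits
Binary: 11111111111111111111111110000000
Mask: 255.255.255.128


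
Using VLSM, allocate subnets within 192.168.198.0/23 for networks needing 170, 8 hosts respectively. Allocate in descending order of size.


170 hosts -> /24 (254 usable): 192.168.198.0/24
8 hosts -> /28 (14 usable): 192.168.199.0/28
Allocation: 192.168.198.0/24 (170 hosts, 254 usable); 192.168.199.0/28 (8 hosts, 14 usable)


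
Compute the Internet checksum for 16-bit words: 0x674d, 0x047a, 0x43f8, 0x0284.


Sum all words (with carry folding):
+ 0x674d = 0x674d
+ 0x047a = 0x6bc7
+ 0x43f8 = 0xafbf
+ 0x0284 = 0xb243
One's complement: ~0xb243
Checksum = 0x4dbc


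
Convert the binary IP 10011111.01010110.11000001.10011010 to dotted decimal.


10011111 = 159
01010110 = 86
11000001 = 193
10011010 = 154
IP: 159.86.193.154


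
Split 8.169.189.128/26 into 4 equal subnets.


New prefix = 26 + 2 = 28
Each subnet has 16 addresses
  8.169.189.128/28
  8.169.189.144/28
  8.169.189.160/28
  8.169.189.176/28
Subnets: 8.169.189.128/28, 8.169.189.144/28, 8.169.189.160/28, 8.169.189.176/28


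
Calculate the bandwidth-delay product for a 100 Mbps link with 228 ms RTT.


BDP = bandwidth * RTT
= 100 Mbps * 228 ms
= 100 * 1e6 * 228 / 1000 bits
= 22800000 bits
= 2850000 bytes
= 2783.2031 KB
BDP = 22800000 bits (2850000 bytes)


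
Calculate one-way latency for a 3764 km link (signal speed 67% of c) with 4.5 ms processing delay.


Speed = 0.67 * 3e5 km/s = 201000 km/s
Propagation delay = 3764 / 201000 = 0.0187 s = 18.7264 ms
Processing delay = 4.5 ms
Total one-way latency = 23.2264 ms


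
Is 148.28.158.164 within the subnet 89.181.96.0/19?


Subnet network: 89.181.96.0
Test IP AND mask: 148.28.128.0
No, 148.28.158.164 is not in 89.181.96.0/19


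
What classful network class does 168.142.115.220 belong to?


First octet: 168
Binary: 10101000
10xxxxxx -> Class B (128-191)
Class B, default mask 255.255.0.0 (/16)


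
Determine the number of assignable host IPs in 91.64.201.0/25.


Host bits = 32 - 25 = 7
Total addresses = 2^7 = 128
Usable = total - 2 (network and broadcast)
Usable hosts: 126


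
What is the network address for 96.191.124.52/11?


IP:   01100000.10111111.01111100.00110100
Mask: 11111111.11100000.00000000.00000000
AND operation:
Net:  01100000.10100000.00000000.00000000
Network: 96.160.0.0/11


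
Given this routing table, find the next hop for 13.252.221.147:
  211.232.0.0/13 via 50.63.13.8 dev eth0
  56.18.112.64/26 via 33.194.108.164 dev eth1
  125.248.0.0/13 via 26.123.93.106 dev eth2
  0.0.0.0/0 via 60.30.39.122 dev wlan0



Longest prefix match for 13.252.221.147:
  /13 211.232.0.0: no
  /26 56.18.112.64: no
  /13 125.248.0.0: no
  /0 0.0.0.0: MATCH
Selected: next-hop 60.30.39.122 via wlan0 (matched /0)


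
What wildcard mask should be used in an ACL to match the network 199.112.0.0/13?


Subnet mask: 255.248.0.0
Wildcard = 255.255.255.255 - subnet mask
255 - 255 = 0
255 - 248 = 7
255 - 0 = 255
255 - 0 = 255
Wildcard: 0.7.255.255


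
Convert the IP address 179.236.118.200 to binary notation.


179 = 10110011
236 = 11101100
118 = 01110110
200 = 11001000
Binary: 10110011.11101100.01110110.11001000


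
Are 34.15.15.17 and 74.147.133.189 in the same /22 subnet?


Mask: 255.255.252.0
34.15.15.17 AND mask = 34.15.12.0
74.147.133.189 AND mask = 74.147.132.0
No, different subnets (34.15.12.0 vs 74.147.132.0)


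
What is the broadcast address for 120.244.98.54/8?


Network: 120.0.0.0/8
Host bits = 24
Set all host bits to 1:
Broadcast: 120.255.255.255


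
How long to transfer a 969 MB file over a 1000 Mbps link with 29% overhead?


Effective throughput = 1000 * (1 - 29/100) = 710 Mbps
File size in Mb = 969 * 8 = 7752 Mb
Time = 7752 / 710
Time = 10.9183 seconds


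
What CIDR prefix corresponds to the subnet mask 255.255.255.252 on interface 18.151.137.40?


Binary: 11111111.11111111.11111111.11111100
Count leading 1s
Prefix: /30


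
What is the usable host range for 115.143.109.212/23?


Network: 115.143.108.0
Broadcast: 115.143.109.255
First usable = network + 1
Last usable = broadcast - 1
Range: 115.143.108.1 to 115.143.109.254


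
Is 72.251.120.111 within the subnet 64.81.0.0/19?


Subnet network: 64.81.0.0
Test IP AND mask: 72.251.96.0
No, 72.251.120.111 is not in 64.81.0.0/19


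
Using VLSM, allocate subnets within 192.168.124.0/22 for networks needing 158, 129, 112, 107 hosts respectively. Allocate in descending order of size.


158 hosts -> /24 (254 usable): 192.168.124.0/24
129 hosts -> /24 (254 usable): 192.168.125.0/24
112 hosts -> /25 (126 usable): 192.168.126.0/25
107 hosts -> /25 (126 usable): 192.168.126.128/25
Allocation: 192.168.124.0/24 (158 hosts, 254 usable); 192.168.125.0/24 (129 hosts, 254 usable); 192.168.126.0/25 (112 hosts, 126 usable); 192.168.126.128/25 (107 hosts, 126 usable)


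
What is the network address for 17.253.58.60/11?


IP:   00010001.11111101.00111010.00111100
Mask: 11111111.11100000.00000000.00000000
AND operation:
Net:  00010001.11100000.00000000.00000000
Network: 17.224.0.0/11


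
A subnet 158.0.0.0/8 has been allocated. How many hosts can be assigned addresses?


Host bits = 32 - 8 = 24
Total addresses = 2^24 = 16777216
Usable = total - 2 (network and broadcast)
Usable hosts: 16777214


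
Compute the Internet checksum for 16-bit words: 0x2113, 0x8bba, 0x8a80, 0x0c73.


Sum all words (with carry folding):
+ 0x2113 = 0x2113
+ 0x8bba = 0xaccd
+ 0x8a80 = 0x374e
+ 0x0c73 = 0x43c1
One's complement: ~0x43c1
Checksum = 0xbc3e


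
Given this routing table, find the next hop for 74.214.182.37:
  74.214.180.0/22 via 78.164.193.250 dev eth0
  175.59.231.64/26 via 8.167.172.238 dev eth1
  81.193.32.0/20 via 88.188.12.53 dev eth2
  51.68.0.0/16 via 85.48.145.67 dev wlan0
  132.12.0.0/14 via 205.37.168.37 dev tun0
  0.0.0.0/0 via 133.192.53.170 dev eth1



Longest prefix match for 74.214.182.37:
  /22 74.214.180.0: MATCH
  /26 175.59.231.64: no
  /20 81.193.32.0: no
  /16 51.68.0.0: no
  /14 132.12.0.0: no
  /0 0.0.0.0: MATCH
Selected: next-hop 78.164.193.250 via eth0 (matched /22)


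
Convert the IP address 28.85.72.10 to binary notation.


28 = 00011100
85 = 01010101
72 = 01001000
10 = 00001010
Binary: 00011100.01010101.01001000.00001010


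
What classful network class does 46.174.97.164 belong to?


First octet: 46
Binary: 00101110
0xxxxxxx -> Class A (1-126)
Class A, default mask 255.0.0.0 (/8)


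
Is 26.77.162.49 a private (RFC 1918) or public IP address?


RFC 1918 private ranges:
  10.0.0.0/8 (10.0.0.0 - 10.255.255.255)
  172.16.0.0/12 (172.16.0.0 - 172.31.255.255)
  192.168.0.0/16 (192.168.0.0 - 192.168.255.255)
Public (not in any RFC 1918 range)


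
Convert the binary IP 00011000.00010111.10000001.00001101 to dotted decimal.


00011000 = 24
00010111 = 23
10000001 = 129
00001101 = 13
IP: 24.23.129.13


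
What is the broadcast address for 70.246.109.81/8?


Network: 70.0.0.0/8
Host bits = 24
Set all host bits to 1:
Broadcast: 70.255.255.255


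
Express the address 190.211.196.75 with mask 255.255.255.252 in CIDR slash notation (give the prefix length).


Binary: 11111111.11111111.11111111.11111100
Count leading 1s
Prefix: /30


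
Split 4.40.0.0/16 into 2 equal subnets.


New prefix = 16 + 1 = 17
Each subnet has 32768 addresses
  4.40.0.0/17
  4.40.128.0/17
Subnets: 4.40.0.0/17, 4.40.128.0/17


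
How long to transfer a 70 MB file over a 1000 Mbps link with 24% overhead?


Effective throughput = 1000 * (1 - 24/100) = 760 Mbps
File size in Mb = 70 * 8 = 560 Mb
Time = 560 / 760
Time = 0.7368 seconds


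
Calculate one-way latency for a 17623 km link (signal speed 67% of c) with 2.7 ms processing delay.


Speed = 0.67 * 3e5 km/s = 201000 km/s
Propagation delay = 17623 / 201000 = 0.0877 s = 87.6766 ms
Processing delay = 2.7 ms
Total one-way latency = 90.3766 ms


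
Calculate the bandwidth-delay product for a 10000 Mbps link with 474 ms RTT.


BDP = bandwidth * RTT
= 10000 Mbps * 474 ms
= 10000 * 1e6 * 474 / 1000 bits
= 4740000000 bits
= 592500000 bytes
= 578613.2812 KB
BDP = 4740000000 bits (592500000 bytes)


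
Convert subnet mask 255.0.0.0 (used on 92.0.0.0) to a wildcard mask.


Subnet mask: 255.0.0.0
Wildcard = 255.255.255.255 - subnet mask
255 - 255 = 0
255 - 0 = 255
255 - 0 = 255
255 - 0 = 255
Wildcard: 0.255.255.255


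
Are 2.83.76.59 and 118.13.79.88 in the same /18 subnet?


Mask: 255.255.192.0
2.83.76.59 AND mask = 2.83.64.0
118.13.79.88 AND mask = 118.13.64.0
No, different subnets (2.83.64.0 vs 118.13.64.0)


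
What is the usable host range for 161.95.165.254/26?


Network: 161.95.165.192
Broadcast: 161.95.165.255
First usable = network + 1
Last usable = broadcast - 1
Range: 161.95.165.193 to 161.95.165.254


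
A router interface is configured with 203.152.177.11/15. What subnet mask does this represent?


/15 means 15 network bits, 17 host bits
Binary: 11111111111111100000000000000000
Mask: 255.254.0.0


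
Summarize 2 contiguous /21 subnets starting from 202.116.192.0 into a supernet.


Original prefix: /21
Number of subnets: 2 = 2^1
New prefix = 21 - 1 = 20
Supernet: 202.116.192.0/20


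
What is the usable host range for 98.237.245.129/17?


Network: 98.237.128.0
Broadcast: 98.237.255.255
First usable = network + 1
Last usable = broadcast - 1
Range: 98.237.128.1 to 98.237.255.254


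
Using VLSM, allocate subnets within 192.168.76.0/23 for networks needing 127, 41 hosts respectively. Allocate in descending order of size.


127 hosts -> /24 (254 usable): 192.168.76.0/24
41 hosts -> /26 (62 usable): 192.168.77.0/26
Allocation: 192.168.76.0/24 (127 hosts, 254 usable); 192.168.77.0/26 (41 hosts, 62 usable)


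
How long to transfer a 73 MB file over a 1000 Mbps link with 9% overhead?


Effective throughput = 1000 * (1 - 9/100) = 910 Mbps
File size in Mb = 73 * 8 = 584 Mb
Time = 584 / 910
Time = 0.6418 seconds


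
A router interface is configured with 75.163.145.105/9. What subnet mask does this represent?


/9 means 9 network bits, 23 host bits
Binary: 11111111100000000000000000000000
Mask: 255.128.0.0


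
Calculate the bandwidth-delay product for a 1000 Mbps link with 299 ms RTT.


BDP = bandwidth * RTT
= 1000 Mbps * 299 ms
= 1000 * 1e6 * 299 / 1000 bits
= 299000000 bits
= 37375000 bytes
= 36499.0234 KB
BDP = 299000000 bits (37375000 bytes)


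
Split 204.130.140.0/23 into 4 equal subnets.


New prefix = 23 + 2 = 25
Each subnet has 128 addresses
  204.130.140.0/25
  204.130.140.128/25
  204.130.141.0/25
  204.130.141.128/25
Subnets: 204.130.140.0/25, 204.130.140.128/25, 204.130.141.0/25, 204.130.141.128/25


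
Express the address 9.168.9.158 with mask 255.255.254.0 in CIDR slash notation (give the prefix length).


Binary: 11111111.11111111.11111110.00000000
Count leading 1s
Prefix: /23


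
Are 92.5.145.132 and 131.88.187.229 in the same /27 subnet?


Mask: 255.255.255.224
92.5.145.132 AND mask = 92.5.145.128
131.88.187.229 AND mask = 131.88.187.224
No, different subnets (92.5.145.128 vs 131.88.187.224)


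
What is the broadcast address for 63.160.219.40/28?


Network: 63.160.219.32/28
Host bits = 4
Set all host bits to 1:
Broadcast: 63.160.219.47


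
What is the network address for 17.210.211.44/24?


IP:   00010001.11010010.11010011.00101100
Mask: 11111111.11111111.11111111.00000000
AND operation:
Net:  00010001.11010010.11010011.00000000
Network: 17.210.211.0/24


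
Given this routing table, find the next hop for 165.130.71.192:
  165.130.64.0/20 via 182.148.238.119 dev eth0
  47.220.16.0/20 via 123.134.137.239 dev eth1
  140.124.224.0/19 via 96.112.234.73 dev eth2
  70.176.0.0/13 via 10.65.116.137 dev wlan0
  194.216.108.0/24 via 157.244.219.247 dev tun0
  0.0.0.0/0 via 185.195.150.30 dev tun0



Longest prefix match for 165.130.71.192:
  /20 165.130.64.0: MATCH
  /20 47.220.16.0: no
  /19 140.124.224.0: no
  /13 70.176.0.0: no
  /24 194.216.108.0: no
  /0 0.0.0.0: MATCH
Selected: next-hop 182.148.238.119 via eth0 (matched /20)


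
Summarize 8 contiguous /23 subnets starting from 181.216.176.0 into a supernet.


Original prefix: /23
Number of subnets: 8 = 2^3
New prefix = 23 - 3 = 20
Supernet: 181.216.176.0/20


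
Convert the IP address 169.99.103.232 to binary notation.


169 = 10101001
99 = 01100011
103 = 01100111
232 = 11101000
Binary: 10101001.01100011.01100111.11101000


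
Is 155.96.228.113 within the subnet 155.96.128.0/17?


Subnet network: 155.96.128.0
Test IP AND mask: 155.96.128.0
Yes, 155.96.228.113 is in 155.96.128.0/17


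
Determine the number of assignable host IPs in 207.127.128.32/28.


Host bits = 32 - 28 = 4
Total addresses = 2^4 = 16
Usable = total - 2 (network and broadcast)
Usable hosts: 14


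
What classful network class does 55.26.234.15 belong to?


First octet: 55
Binary: 00110111
0xxxxxxx -> Class A (1-126)
Class A, default mask 255.0.0.0 (/8)


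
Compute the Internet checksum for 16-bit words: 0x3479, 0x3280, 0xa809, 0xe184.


Sum all words (with carry folding):
+ 0x3479 = 0x3479
+ 0x3280 = 0x66f9
+ 0xa809 = 0x0f03
+ 0xe184 = 0xf087
One's complement: ~0xf087
Checksum = 0x0f78


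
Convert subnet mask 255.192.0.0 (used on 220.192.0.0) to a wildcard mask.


Subnet mask: 255.192.0.0
Wildcard = 255.255.255.255 - subnet mask
255 - 255 = 0
255 - 192 = 63
255 - 0 = 255
255 - 0 = 255
Wildcard: 0.63.255.255


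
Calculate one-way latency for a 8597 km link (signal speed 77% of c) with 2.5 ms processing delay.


Speed = 0.77 * 3e5 km/s = 231000 km/s
Propagation delay = 8597 / 231000 = 0.0372 s = 37.2165 ms
Processing delay = 2.5 ms
Total one-way latency = 39.7165 ms


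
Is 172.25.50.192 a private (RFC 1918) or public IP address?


RFC 1918 private ranges:
  10.0.0.0/8 (10.0.0.0 - 10.255.255.255)
  172.16.0.0/12 (172.16.0.0 - 172.31.255.255)
  192.168.0.0/16 (192.168.0.0 - 192.168.255.255)
Private (in 172.16.0.0/12)


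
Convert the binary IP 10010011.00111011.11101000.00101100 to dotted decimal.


10010011 = 147
00111011 = 59
11101000 = 232
00101100 = 44
IP: 147.59.232.44


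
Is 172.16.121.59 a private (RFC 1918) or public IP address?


RFC 1918 private ranges:
  10.0.0.0/8 (10.0.0.0 - 10.255.255.255)
  172.16.0.0/12 (172.16.0.0 - 172.31.255.255)
  192.168.0.0/16 (192.168.0.0 - 192.168.255.255)
Private (in 172.16.0.0/12)


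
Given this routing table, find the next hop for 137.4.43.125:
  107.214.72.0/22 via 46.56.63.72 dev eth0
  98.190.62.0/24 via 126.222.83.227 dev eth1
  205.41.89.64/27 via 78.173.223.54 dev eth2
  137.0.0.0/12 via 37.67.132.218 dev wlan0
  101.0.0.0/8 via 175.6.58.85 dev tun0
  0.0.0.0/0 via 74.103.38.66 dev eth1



Longest prefix match for 137.4.43.125:
  /22 107.214.72.0: no
  /24 98.190.62.0: no
  /27 205.41.89.64: no
  /12 137.0.0.0: MATCH
  /8 101.0.0.0: no
  /0 0.0.0.0: MATCH
Selected: next-hop 37.67.132.218 via wlan0 (matched /12)


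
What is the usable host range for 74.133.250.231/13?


Network: 74.128.0.0
Broadcast: 74.135.255.255
First usable = network + 1
Last usable = broadcast - 1
Range: 74.128.0.1 to 74.135.255.254


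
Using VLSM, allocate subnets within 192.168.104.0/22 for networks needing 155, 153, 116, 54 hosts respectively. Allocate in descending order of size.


155 hosts -> /24 (254 usable): 192.168.104.0/24
153 hosts -> /24 (254 usable): 192.168.105.0/24
116 hosts -> /25 (126 usable): 192.168.106.0/25
54 hosts -> /26 (62 usable): 192.168.106.128/26
Allocation: 192.168.104.0/24 (155 hosts, 254 usable); 192.168.105.0/24 (153 hosts, 254 usable); 192.168.106.0/25 (116 hosts, 126 usable); 192.168.106.128/26 (54 hosts, 62 usable)


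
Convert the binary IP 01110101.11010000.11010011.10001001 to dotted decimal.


01110101 = 117
11010000 = 208
11010011 = 211
10001001 = 137
IP: 117.208.211.137


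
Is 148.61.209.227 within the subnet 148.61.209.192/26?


Subnet network: 148.61.209.192
Test IP AND mask: 148.61.209.192
Yes, 148.61.209.227 is in 148.61.209.192/26


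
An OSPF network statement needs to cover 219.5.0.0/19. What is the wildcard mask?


Subnet mask: 255.255.224.0
Wildcard = 255.255.255.255 - subnet mask
255 - 255 = 0
255 - 255 = 0
255 - 224 = 31
255 - 0 = 255
Wildcard: 0.0.31.255


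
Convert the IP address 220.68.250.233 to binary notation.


220 = 11011100
68 = 01000100
250 = 11111010
233 = 11101001
Binary: 11011100.01000100.11111010.11101001


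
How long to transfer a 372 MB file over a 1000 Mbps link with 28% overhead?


Effective throughput = 1000 * (1 - 28/100) = 720 Mbps
File size in Mb = 372 * 8 = 2976 Mb
Time = 2976 / 720
Time = 4.1333 seconds


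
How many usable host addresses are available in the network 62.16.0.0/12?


Host bits = 32 - 12 = 20
Total addresses = 2^20 = 1048576
Usable = total - 2 (network and broadcast)
Usable hosts: 1048574


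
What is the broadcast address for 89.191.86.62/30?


Network: 89.191.86.60/30
Host bits = 2
Set all host bits to 1:
Broadcast: 89.191.86.63


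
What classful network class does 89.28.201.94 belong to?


First octet: 89
Binary: 01011001
0xxxxxxx -> Class A (1-126)
Class A, default mask 255.0.0.0 (/8)


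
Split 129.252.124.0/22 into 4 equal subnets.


New prefix = 22 + 2 = 24
Each subnet has 256 addresses
  129.252.124.0/24
  129.252.125.0/24
  129.252.126.0/24
  129.252.127.0/24
Subnets: 129.252.124.0/24, 129.252.125.0/24, 129.252.126.0/24, 129.252.127.0/24


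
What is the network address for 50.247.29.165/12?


IP:   00110010.11110111.00011101.10100101
Mask: 11111111.11110000.00000000.00000000
AND operation:
Net:  00110010.11110000.00000000.00000000
Network: 50.240.0.0/12


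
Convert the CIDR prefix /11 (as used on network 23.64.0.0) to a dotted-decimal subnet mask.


/11 means 11 network bits, 21 host bits
Binary: 11111111111000000000000000000000
Mask: 255.224.0.0


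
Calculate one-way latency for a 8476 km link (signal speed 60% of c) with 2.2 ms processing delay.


Speed = 0.6 * 3e5 km/s = 180000 km/s
Propagation delay = 8476 / 180000 = 0.0471 s = 47.0889 ms
Processing delay = 2.2 ms
Total one-way latency = 49.2889 ms


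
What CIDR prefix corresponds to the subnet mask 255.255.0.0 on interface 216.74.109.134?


Binary: 11111111.11111111.00000000.00000000
Count leading 1s
Prefix: /16


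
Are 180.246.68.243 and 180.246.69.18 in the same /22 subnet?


Mask: 255.255.252.0
180.246.68.243 AND mask = 180.246.68.0
180.246.69.18 AND mask = 180.246.68.0
Yes, same subnet (180.246.68.0)


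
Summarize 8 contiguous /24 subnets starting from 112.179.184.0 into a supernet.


Original prefix: /24
Number of subnets: 8 = 2^3
New prefix = 24 - 3 = 21
Supernet: 112.179.184.0/21


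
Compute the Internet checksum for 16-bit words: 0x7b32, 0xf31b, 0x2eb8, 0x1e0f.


Sum all words (with carry folding):
+ 0x7b32 = 0x7b32
+ 0xf31b = 0x6e4e
+ 0x2eb8 = 0x9d06
+ 0x1e0f = 0xbb15
One's complement: ~0xbb15
Checksum = 0x44ea


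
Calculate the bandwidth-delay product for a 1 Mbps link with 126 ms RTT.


BDP = bandwidth * RTT
= 1 Mbps * 126 ms
= 1 * 1e6 * 126 / 1000 bits
= 126000 bits
= 15750 bytes
= 15.3809 KB
BDP = 126000 bits (15750 bytes)


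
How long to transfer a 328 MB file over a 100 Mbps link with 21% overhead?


Effective throughput = 100 * (1 - 21/100) = 79 Mbps
File size in Mb = 328 * 8 = 2624 Mb
Time = 2624 / 79
Time = 33.2152 seconds


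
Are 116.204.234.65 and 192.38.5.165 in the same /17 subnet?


Mask: 255.255.128.0
116.204.234.65 AND mask = 116.204.128.0
192.38.5.165 AND mask = 192.38.0.0
No, different subnets (116.204.128.0 vs 192.38.0.0)


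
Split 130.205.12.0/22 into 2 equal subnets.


New prefix = 22 + 1 = 23
Each subnet has 512 addresses
  130.205.12.0/23
  130.205.14.0/23
Subnets: 130.205.12.0/23, 130.205.14.0/23


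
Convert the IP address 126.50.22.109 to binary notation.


126 = 01111110
50 = 00110010
22 = 00010110
109 = 01101101
Binary: 01111110.00110010.00010110.01101101


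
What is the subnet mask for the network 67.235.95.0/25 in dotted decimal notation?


/25 means 25 network bits, 7 host bits
Binary: 11111111111111111111111110000000
Mask: 255.255.255.128
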